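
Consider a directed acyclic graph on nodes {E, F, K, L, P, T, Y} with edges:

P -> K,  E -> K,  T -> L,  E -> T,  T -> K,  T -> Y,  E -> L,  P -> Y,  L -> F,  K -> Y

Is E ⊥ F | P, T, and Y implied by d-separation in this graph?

5 paths connect E and F; each must be blocked for d-separation to hold:
Path 1: E → L → F
  L is a chain and L is not conditioned on — no node blocks this path, so it is active.
Path 2: E → T → L → F
  T is a chain here and T is conditioned on, so the path is blocked at T.
Path 3: E → K ← T → L → F
  T is a fork here and T is conditioned on, so the path is blocked at T.
Path 4: E → K ← P → Y ← T → L → F
  P is a fork here and P is conditioned on, so the path is blocked at P.
Path 5: E → K → Y ← T → L → F
  T is a fork here and T is conditioned on, so the path is blocked at T.
Because an active path exists, E and F are not d-separated.

No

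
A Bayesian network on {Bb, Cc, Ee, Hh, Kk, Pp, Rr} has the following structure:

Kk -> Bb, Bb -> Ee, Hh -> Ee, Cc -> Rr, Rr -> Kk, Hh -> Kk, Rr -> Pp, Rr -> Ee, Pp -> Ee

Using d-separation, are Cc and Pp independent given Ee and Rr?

There are 4 undirected paths between Cc and Pp; checking each against the conditioning set {Ee, Rr}:
Path 1: Cc → Rr → Kk → Bb → Ee ← Pp
  Rr is a chain here and Rr is conditioned on, so the path is blocked at Rr.
Path 2: Cc → Rr → Kk ← Hh → Ee ← Pp
  Rr is a chain here and Rr is conditioned on, so the path is blocked at Rr.
Path 3: Cc → Rr → Pp
  Rr is a chain here and Rr is conditioned on, so the path is blocked at Rr.
Path 4: Cc → Rr → Ee ← Pp
  Rr is a chain here and Rr is conditioned on, so the path is blocked at Rr.
All paths are blocked; Cc ⊥ Pp | {Ee, Rr} holds.

Yes — Cc and Pp are d-separated given {Ee, Rr}.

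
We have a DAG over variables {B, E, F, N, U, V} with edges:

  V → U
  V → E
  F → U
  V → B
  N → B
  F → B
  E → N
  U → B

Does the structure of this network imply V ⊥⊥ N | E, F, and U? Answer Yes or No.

Yes — V and N are d-separated given {E, F, U}.

There are 4 undirected paths between V and N; checking each against the conditioning set {E, F, U}:
Path 1: V → U ← F → B ← N
  F is a fork here and F is conditioned on, so the path is blocked at F.
Path 2: V → U → B ← N
  U is a chain here and U is conditioned on, so the path is blocked at U.
Path 3: V → B ← N
  B is a collider here and neither B nor any of its descendants is conditioned on, so the collider stays closed — the path is blocked at B.
Path 4: V → E → N
  E is a chain here and E is conditioned on, so the path is blocked at E.
Every path is blocked, so V and N are d-separated given {E, F, U}.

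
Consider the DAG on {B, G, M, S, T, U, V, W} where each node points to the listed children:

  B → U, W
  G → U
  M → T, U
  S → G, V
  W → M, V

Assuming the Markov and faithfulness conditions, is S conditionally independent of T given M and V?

4 paths connect S and T; each must be blocked for d-separation to hold:
  1. S → G → U ← M → T — G:chain[open]; U:collider[blocks]; M:fork[blocks] ⇒ blocked
  2. S → G → U ← B → W → M → T — G:chain[open]; U:collider[blocks]; B:fork[open]; W:chain[open]; M:chain[blocks] ⇒ blocked
  3. S → V ← W → M → T — V:collider[open]; W:fork[open]; M:chain[blocks] ⇒ blocked
  4. S → V ← W ← B → U ← M → T — V:collider[open]; W:chain[open]; B:fork[open]; U:collider[blocks]; M:fork[blocks] ⇒ blocked
Every path is blocked, so S and T are d-separated given {M, V}.

Yes — S and T are d-separated given {M, V}.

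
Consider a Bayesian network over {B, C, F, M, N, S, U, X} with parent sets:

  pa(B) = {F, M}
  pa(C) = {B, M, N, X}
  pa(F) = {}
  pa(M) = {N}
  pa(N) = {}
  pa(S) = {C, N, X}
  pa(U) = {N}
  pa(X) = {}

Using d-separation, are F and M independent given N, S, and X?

Enumerating the 5 paths from F to M and testing each for blocking by {N, S, X}:
Path 1: F → B → C ← X → S ← N → M
  X is a fork here and X is conditioned on, so the path is blocked at X.
Path 2: F → B → C ← N → M
  N is a fork here and N is conditioned on, so the path is blocked at N.
Path 3: F → B → C → S ← N → M
  N is a fork here and N is conditioned on, so the path is blocked at N.
Path 4: F → B → C ← M
  B is a chain and B is not conditioned on; C is a collider and its descendant S is conditioned on, which opens it — no node blocks this path, so it is active.
Path 5: F → B ← M
  B is a collider and its descendant S is conditioned on, which opens it — no node blocks this path, so it is active.
Because an active path exists, F and M are not d-separated.

No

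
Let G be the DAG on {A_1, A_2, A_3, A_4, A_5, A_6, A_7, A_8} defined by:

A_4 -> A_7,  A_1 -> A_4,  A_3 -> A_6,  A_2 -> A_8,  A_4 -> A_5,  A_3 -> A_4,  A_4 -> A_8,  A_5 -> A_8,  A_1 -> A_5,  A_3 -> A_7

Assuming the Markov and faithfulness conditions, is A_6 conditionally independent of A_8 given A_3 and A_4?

There are 6 undirected paths between A_6 and A_8; checking each against the conditioning set {A_3, A_4}:
Path 1: A_6 ← A_3 → A_7 ← A_4 ← A_1 → A_5 → A_8
  A_3 is a fork here and A_3 is conditioned on, so the path is blocked at A_3.
Path 2: A_6 ← A_3 → A_7 ← A_4 → A_5 → A_8
  A_3 is a fork here and A_3 is conditioned on, so the path is blocked at A_3.
Path 3: A_6 ← A_3 → A_7 ← A_4 → A_8
  A_3 is a fork here and A_3 is conditioned on, so the path is blocked at A_3.
Path 4: A_6 ← A_3 → A_4 ← A_1 → A_5 → A_8
  A_3 is a fork here and A_3 is conditioned on, so the path is blocked at A_3.
Path 5: A_6 ← A_3 → A_4 → A_5 → A_8
  A_3 is a fork here and A_3 is conditioned on, so the path is blocked at A_3.
Path 6: A_6 ← A_3 → A_4 → A_8
  A_3 is a fork here and A_3 is conditioned on, so the path is blocked at A_3.
Since every path is blocked, d-separation holds.

Yes — A_6 and A_8 are d-separated given {A_3, A_4}.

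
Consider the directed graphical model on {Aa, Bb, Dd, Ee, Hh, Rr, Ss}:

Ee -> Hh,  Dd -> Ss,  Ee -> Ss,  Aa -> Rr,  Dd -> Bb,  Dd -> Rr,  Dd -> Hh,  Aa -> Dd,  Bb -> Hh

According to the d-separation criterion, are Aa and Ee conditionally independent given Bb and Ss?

No — Aa and Ee are not d-separated given {Bb, Ss}.

Enumerating the 6 paths from Aa to Ee and testing each for blocking by {Bb, Ss}:
Path 1: Aa → Rr ← Dd → Hh ← Ee
  Rr is a collider here and neither Rr nor any of its descendants is conditioned on, so the collider stays closed — the path is blocked at Rr.
Path 2: Aa → Rr ← Dd → Bb → Hh ← Ee
  Rr is a collider here and neither Rr nor any of its descendants is conditioned on, so the collider stays closed — the path is blocked at Rr.
Path 3: Aa → Rr ← Dd → Ss ← Ee
  Rr is a collider here and neither Rr nor any of its descendants is conditioned on, so the collider stays closed — the path is blocked at Rr.
Path 4: Aa → Dd → Hh ← Ee
  Hh is a collider here and neither Hh nor any of its descendants is conditioned on, so the collider stays closed — the path is blocked at Hh.
Path 5: Aa → Dd → Bb → Hh ← Ee
  Bb is a chain here and Bb is conditioned on, so the path is blocked at Bb.
Path 6: Aa → Dd → Ss ← Ee
  Dd is a chain and Dd is not conditioned on; Ss is a collider and Ss is conditioned on, which opens it — no node blocks this path, so it is active.
Because an active path exists, Aa and Ee are not d-separated.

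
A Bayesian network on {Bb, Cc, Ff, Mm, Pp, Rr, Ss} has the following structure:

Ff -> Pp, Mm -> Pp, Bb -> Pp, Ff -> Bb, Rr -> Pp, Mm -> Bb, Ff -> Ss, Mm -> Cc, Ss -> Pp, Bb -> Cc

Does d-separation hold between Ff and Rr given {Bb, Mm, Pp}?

No — Ff and Rr are not d-separated given {Bb, Mm, Pp}.

Enumerating the 5 paths from Ff to Rr and testing each for blocking by {Bb, Mm, Pp}:
Path 1: Ff → Ss → Pp ← Rr
  Ss is a chain and Ss is not conditioned on; Pp is a collider and Pp is conditioned on, which opens it — no node blocks this path, so it is active.
Path 2: Ff → Bb ← Mm → Pp ← Rr
  Mm is a fork here and Mm is conditioned on, so the path is blocked at Mm.
Path 3: Ff → Bb → Pp ← Rr
  Bb is a chain here and Bb is conditioned on, so the path is blocked at Bb.
Path 4: Ff → Bb → Cc ← Mm → Pp ← Rr
  Bb is a chain here and Bb is conditioned on, so the path is blocked at Bb.
Path 5: Ff → Pp ← Rr
  Pp is a collider and Pp is conditioned on, which opens it — no node blocks this path, so it is active.
Since the path Ff → Ss → Pp ← Rr is active, Ff and Rr are not d-separated given {Bb, Mm, Pp}.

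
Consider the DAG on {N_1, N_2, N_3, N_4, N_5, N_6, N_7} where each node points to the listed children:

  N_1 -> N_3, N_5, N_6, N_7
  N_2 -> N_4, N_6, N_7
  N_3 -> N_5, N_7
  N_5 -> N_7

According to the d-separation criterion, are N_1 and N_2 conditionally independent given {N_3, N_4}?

Yes

We examine all 6 paths between N_1 and N_2:
Path 1: N_1 → N_7 ← N_2
  N_7 is a collider here and neither N_7 nor any of its descendants is conditioned on, so the collider stays closed — the path is blocked at N_7.
Path 2: N_1 → N_3 → N_7 ← N_2
  N_3 is a chain here and N_3 is conditioned on, so the path is blocked at N_3.
Path 3: N_1 → N_3 → N_5 → N_7 ← N_2
  N_3 is a chain here and N_3 is conditioned on, so the path is blocked at N_3.
Path 4: N_1 → N_6 ← N_2
  N_6 is a collider here and neither N_6 nor any of its descendants is conditioned on, so the collider stays closed — the path is blocked at N_6.
Path 5: N_1 → N_5 → N_7 ← N_2
  N_7 is a collider here and neither N_7 nor any of its descendants is conditioned on, so the collider stays closed — the path is blocked at N_7.
Path 6: N_1 → N_5 ← N_3 → N_7 ← N_2
  N_5 is a collider here and neither N_5 nor any of its descendants is conditioned on, so the collider stays closed — the path is blocked at N_5.
Since every path is blocked, d-separation holds.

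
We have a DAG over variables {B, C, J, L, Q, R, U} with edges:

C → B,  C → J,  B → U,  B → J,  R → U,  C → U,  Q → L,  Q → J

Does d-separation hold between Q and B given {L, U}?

We examine all 3 paths between Q and B:
Path 1: Q → J ← B
  J is a collider here and neither J nor any of its descendants is conditioned on, so the collider stays closed — the path is blocked at J.
Path 2: Q → J ← C → B
  J is a collider here and neither J nor any of its descendants is conditioned on, so the collider stays closed — the path is blocked at J.
Path 3: Q → J ← C → U ← B
  J is a collider here and neither J nor any of its descendants is conditioned on, so the collider stays closed — the path is blocked at J.
Every path is blocked, so Q and B are d-separated given {L, U}.

Yes — Q and B are d-separated given {L, U}.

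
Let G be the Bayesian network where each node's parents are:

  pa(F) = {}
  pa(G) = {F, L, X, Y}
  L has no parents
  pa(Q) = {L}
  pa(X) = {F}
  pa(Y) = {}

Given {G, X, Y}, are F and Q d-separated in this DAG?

No — F and Q are not d-separated given {G, X, Y}.

There are 2 undirected paths between F and Q; checking each against the conditioning set {G, X, Y}:
  1. F → X → G ← L → Q — X:chain[blocks]; G:collider[open]; L:fork[open] ⇒ blocked
  2. F → G ← L → Q — G:collider[open]; L:fork[open] ⇒ active
Since the path F → G ← L → Q is active, F and Q are not d-separated given {G, X, Y}.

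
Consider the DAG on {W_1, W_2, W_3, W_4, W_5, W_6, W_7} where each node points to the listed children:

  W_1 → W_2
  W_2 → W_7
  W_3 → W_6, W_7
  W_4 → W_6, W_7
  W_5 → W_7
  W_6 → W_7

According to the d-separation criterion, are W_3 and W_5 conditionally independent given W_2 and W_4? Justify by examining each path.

Enumerating the 3 paths from W_3 to W_5 and testing each for blocking by {W_2, W_4}:
Path 1: W_3 → W_6 ← W_4 → W_7 ← W_5
  W_6 is a collider here and neither W_6 nor any of its descendants is conditioned on, so the collider stays closed — the path is blocked at W_6.
Path 2: W_3 → W_6 → W_7 ← W_5
  W_7 is a collider here and neither W_7 nor any of its descendants is conditioned on, so the collider stays closed — the path is blocked at W_7.
Path 3: W_3 → W_7 ← W_5
  W_7 is a collider here and neither W_7 nor any of its descendants is conditioned on, so the collider stays closed — the path is blocked at W_7.
Every path is blocked, so W_3 and W_5 are d-separated given {W_2, W_4}.

Yes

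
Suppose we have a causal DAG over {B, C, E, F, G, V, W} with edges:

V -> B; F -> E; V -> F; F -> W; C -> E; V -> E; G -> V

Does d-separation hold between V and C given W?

Yes

2 paths connect V and C; each must be blocked for d-separation to hold:
Path 1: V → E ← C
  E is a collider here and neither E nor any of its descendants is conditioned on, so the collider stays closed — the path is blocked at E.
Path 2: V → F → E ← C
  E is a collider here and neither E nor any of its descendants is conditioned on, so the collider stays closed — the path is blocked at E.
Since every path is blocked, d-separation holds.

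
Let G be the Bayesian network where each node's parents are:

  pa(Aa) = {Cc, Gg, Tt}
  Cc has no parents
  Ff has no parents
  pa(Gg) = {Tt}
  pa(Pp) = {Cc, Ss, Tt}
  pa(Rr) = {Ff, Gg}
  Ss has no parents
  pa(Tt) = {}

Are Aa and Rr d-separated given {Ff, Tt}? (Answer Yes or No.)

No — Aa and Rr are not d-separated given {Ff, Tt}.

Enumerating the 3 paths from Aa to Rr and testing each for blocking by {Ff, Tt}:
Path 1: Aa ← Tt → Gg → Rr
  Tt is a fork here and Tt is conditioned on, so the path is blocked at Tt.
Path 2: Aa ← Cc → Pp ← Tt → Gg → Rr
  Pp is a collider here and neither Pp nor any of its descendants is conditioned on, so the collider stays closed — the path is blocked at Pp.
Path 3: Aa ← Gg → Rr
  Gg is a fork and Gg is not conditioned on — no node blocks this path, so it is active.
At least one path is unblocked, so d-separation fails.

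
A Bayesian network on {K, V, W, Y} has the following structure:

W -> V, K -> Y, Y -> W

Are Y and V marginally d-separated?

No

The only undirected path from Y to V is:
  1. Y → W → V — W:chain[open] ⇒ active
Because an active path exists, Y and V are not d-separated.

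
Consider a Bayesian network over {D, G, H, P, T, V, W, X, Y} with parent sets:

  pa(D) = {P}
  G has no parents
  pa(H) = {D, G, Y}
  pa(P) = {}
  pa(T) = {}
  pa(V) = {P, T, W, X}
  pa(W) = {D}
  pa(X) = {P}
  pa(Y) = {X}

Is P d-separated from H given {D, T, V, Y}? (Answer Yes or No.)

Yes

6 paths connect P and H; each must be blocked for d-separation to hold:
  1. P → D → W → V ← X → Y → H — D:chain[blocks]; W:chain[open]; V:collider[open]; X:fork[open]; Y:chain[blocks] ⇒ blocked
  2. P → D → H — D:chain[blocks] ⇒ blocked
  3. P → V ← W ← D → H — V:collider[open]; W:chain[open]; D:fork[blocks] ⇒ blocked
  4. P → V ← X → Y → H — V:collider[open]; X:fork[open]; Y:chain[blocks] ⇒ blocked
  5. P → X → V ← W ← D → H — X:chain[open]; V:collider[open]; W:chain[open]; D:fork[blocks] ⇒ blocked
  6. P → X → Y → H — X:chain[open]; Y:chain[blocks] ⇒ blocked
Every path is blocked, so P and H are d-separated given {D, T, V, Y}.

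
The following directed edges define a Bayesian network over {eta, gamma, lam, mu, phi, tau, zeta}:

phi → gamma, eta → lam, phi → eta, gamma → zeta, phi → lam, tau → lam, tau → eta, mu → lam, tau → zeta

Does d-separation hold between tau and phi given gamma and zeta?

We examine all 5 paths between tau and phi:
Path 1: tau → zeta ← gamma ← phi
  gamma is a chain here and gamma is conditioned on, so the path is blocked at gamma.
Path 2: tau → lam ← phi
  lam is a collider here and neither lam nor any of its descendants is conditioned on, so the collider stays closed — the path is blocked at lam.
Path 3: tau → lam ← eta ← phi
  lam is a collider here and neither lam nor any of its descendants is conditioned on, so the collider stays closed — the path is blocked at lam.
Path 4: tau → eta → lam ← phi
  lam is a collider here and neither lam nor any of its descendants is conditioned on, so the collider stays closed — the path is blocked at lam.
Path 5: tau → eta ← phi
  eta is a collider here and neither eta nor any of its descendants is conditioned on, so the collider stays closed — the path is blocked at eta.
Since every path is blocked, d-separation holds.

Yes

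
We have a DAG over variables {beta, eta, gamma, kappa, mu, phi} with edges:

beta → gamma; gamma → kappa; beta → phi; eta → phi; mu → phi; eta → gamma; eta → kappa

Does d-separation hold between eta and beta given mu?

There are 3 undirected paths between eta and beta; checking each against the conditioning set {mu}:
Path 1: eta → gamma ← beta
  gamma is a collider here and neither gamma nor any of its descendants is conditioned on, so the collider stays closed — the path is blocked at gamma.
Path 2: eta → phi ← beta
  phi is a collider here and neither phi nor any of its descendants is conditioned on, so the collider stays closed — the path is blocked at phi.
Path 3: eta → kappa ← gamma ← beta
  kappa is a collider here and neither kappa nor any of its descendants is conditioned on, so the collider stays closed — the path is blocked at kappa.
Since every path is blocked, d-separation holds.

Yes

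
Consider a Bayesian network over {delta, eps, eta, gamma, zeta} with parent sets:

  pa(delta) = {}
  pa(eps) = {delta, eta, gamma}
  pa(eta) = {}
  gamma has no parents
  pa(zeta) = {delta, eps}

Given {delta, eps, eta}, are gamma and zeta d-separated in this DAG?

Yes

2 paths connect gamma and zeta; each must be blocked for d-separation to hold:
  1. gamma → eps → zeta — eps:chain[blocks] ⇒ blocked
  2. gamma → eps ← delta → zeta — eps:collider[open]; delta:fork[blocks] ⇒ blocked
All paths are blocked; gamma ⊥ zeta | {delta, eps, eta} holds.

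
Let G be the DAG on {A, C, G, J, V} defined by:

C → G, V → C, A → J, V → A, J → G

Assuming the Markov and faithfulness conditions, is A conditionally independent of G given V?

There are 2 undirected paths between A and G; checking each against the conditioning set {V}:
Path 1: A ← V → C → G
  V is a fork here and V is conditioned on, so the path is blocked at V.
Path 2: A → J → G
  J is a chain and J is not conditioned on — no node blocks this path, so it is active.
At least one path is unblocked, so d-separation fails.

No — A and G are not d-separated given {V}.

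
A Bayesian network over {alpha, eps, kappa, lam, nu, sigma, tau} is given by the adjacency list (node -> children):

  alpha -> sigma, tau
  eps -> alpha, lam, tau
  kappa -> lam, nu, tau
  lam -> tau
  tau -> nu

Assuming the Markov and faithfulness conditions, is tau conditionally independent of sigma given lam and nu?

No

5 paths connect tau and sigma; each must be blocked for d-separation to hold:
  1. tau ← kappa → lam ← eps → alpha → sigma — kappa:fork[open]; lam:collider[open]; eps:fork[open]; alpha:chain[open] ⇒ active
  2. tau → nu ← kappa → lam ← eps → alpha → sigma — nu:collider[open]; kappa:fork[open]; lam:collider[open]; eps:fork[open]; alpha:chain[open] ⇒ active
  3. tau ← lam ← eps → alpha → sigma — lam:chain[blocks]; eps:fork[open]; alpha:chain[open] ⇒ blocked
  4. tau ← eps → alpha → sigma — eps:fork[open]; alpha:chain[open] ⇒ active
  5. tau ← alpha → sigma — alpha:fork[open] ⇒ active
Because an active path exists, tau and sigma are not d-separated.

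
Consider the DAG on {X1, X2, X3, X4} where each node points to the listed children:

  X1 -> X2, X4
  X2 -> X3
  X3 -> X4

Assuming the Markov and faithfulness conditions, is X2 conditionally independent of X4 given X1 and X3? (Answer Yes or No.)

There are 2 undirected paths between X2 and X4; checking each against the conditioning set {X1, X3}:
Path 1: X2 ← X1 → X4
  X1 is a fork here and X1 is conditioned on, so the path is blocked at X1.
Path 2: X2 → X3 → X4
  X3 is a chain here and X3 is conditioned on, so the path is blocked at X3.
Since every path is blocked, d-separation holds.

Yes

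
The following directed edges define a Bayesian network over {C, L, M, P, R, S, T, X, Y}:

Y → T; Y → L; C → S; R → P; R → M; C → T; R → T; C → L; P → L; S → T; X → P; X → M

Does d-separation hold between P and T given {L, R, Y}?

There are 5 undirected paths between P and T; checking each against the conditioning set {L, R, Y}:
Path 1: P → L ← C → S → T
  L is a collider and L is conditioned on, which opens it; C is a fork and C is not conditioned on; S is a chain and S is not conditioned on — no node blocks this path, so it is active.
Path 2: P → L ← C → T
  L is a collider and L is conditioned on, which opens it; C is a fork and C is not conditioned on — no node blocks this path, so it is active.
Path 3: P → L ← Y → T
  Y is a fork here and Y is conditioned on, so the path is blocked at Y.
Path 4: P ← R → T
  R is a fork here and R is conditioned on, so the path is blocked at R.
Path 5: P ← X → M ← R → T
  M is a collider here and neither M nor any of its descendants is conditioned on, so the collider stays closed — the path is blocked at M.
Because an active path exists, P and T are not d-separated.

No — P and T are not d-separated given {L, R, Y}.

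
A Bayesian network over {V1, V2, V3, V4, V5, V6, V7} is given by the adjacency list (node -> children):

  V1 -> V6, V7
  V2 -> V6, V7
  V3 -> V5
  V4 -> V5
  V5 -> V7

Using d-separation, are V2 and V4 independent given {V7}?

2 paths connect V2 and V4; each must be blocked for d-separation to hold:
  1. V2 → V7 ← V5 ← V4 — V7:collider[open]; V5:chain[open] ⇒ active
  2. V2 → V6 ← V1 → V7 ← V5 ← V4 — V6:collider[blocks]; V1:fork[open]; V7:collider[open]; V5:chain[open] ⇒ blocked
At least one path is unblocked, so d-separation fails.

No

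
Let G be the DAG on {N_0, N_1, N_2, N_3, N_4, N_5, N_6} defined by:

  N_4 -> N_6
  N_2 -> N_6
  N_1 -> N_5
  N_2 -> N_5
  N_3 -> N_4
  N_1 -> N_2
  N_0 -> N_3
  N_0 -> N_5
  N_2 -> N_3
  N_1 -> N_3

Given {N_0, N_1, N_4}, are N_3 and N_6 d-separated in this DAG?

No

6 paths connect N_3 and N_6; each must be blocked for d-separation to hold:
Path 1: N_3 ← N_2 → N_6
  N_2 is a fork and N_2 is not conditioned on — no node blocks this path, so it is active.
Path 2: N_3 ← N_0 → N_5 ← N_2 → N_6
  N_0 is a fork here and N_0 is conditioned on, so the path is blocked at N_0.
Path 3: N_3 ← N_0 → N_5 ← N_1 → N_2 → N_6
  N_0 is a fork here and N_0 is conditioned on, so the path is blocked at N_0.
Path 4: N_3 ← N_1 → N_5 ← N_2 → N_6
  N_1 is a fork here and N_1 is conditioned on, so the path is blocked at N_1.
Path 5: N_3 ← N_1 → N_2 → N_6
  N_1 is a fork here and N_1 is conditioned on, so the path is blocked at N_1.
Path 6: N_3 → N_4 → N_6
  N_4 is a chain here and N_4 is conditioned on, so the path is blocked at N_4.
Because an active path exists, N_3 and N_6 are not d-separated.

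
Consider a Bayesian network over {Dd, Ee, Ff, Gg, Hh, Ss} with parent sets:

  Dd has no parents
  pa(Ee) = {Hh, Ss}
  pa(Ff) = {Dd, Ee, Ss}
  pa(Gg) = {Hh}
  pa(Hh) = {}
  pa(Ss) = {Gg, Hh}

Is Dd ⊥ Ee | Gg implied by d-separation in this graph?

Enumerating the 4 paths from Dd to Ee and testing each for blocking by {Gg}:
Path 1: Dd → Ff ← Ss → Ee
  Ff is a collider here and neither Ff nor any of its descendants is conditioned on, so the collider stays closed — the path is blocked at Ff.
Path 2: Dd → Ff ← Ss ← Gg ← Hh → Ee
  Ff is a collider here and neither Ff nor any of its descendants is conditioned on, so the collider stays closed — the path is blocked at Ff.
Path 3: Dd → Ff ← Ss ← Hh → Ee
  Ff is a collider here and neither Ff nor any of its descendants is conditioned on, so the collider stays closed — the path is blocked at Ff.
Path 4: Dd → Ff ← Ee
  Ff is a collider here and neither Ff nor any of its descendants is conditioned on, so the collider stays closed — the path is blocked at Ff.
Since every path is blocked, d-separation holds.

Yes — Dd and Ee are d-separated given {Gg}.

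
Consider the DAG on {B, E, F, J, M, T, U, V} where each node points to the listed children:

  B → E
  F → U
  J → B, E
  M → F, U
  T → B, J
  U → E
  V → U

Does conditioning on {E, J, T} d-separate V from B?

No — V and B are not d-separated given {E, J, T}.

There are 3 undirected paths between V and B; checking each against the conditioning set {E, J, T}:
Path 1: V → U → E ← J ← T → B
  J is a chain here and J is conditioned on, so the path is blocked at J.
Path 2: V → U → E ← J → B
  J is a fork here and J is conditioned on, so the path is blocked at J.
Path 3: V → U → E ← B
  U is a chain and U is not conditioned on; E is a collider and E is conditioned on, which opens it — no node blocks this path, so it is active.
Since the path V → U → E ← B is active, V and B are not d-separated given {E, J, T}.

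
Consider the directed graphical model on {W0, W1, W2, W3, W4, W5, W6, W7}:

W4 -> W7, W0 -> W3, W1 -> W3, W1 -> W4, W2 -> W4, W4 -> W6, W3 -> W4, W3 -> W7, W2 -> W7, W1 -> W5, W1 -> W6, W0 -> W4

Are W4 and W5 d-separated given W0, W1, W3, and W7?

We examine all 6 paths between W4 and W5:
Path 1: W4 → W6 ← W1 → W5
  W6 is a collider here and neither W6 nor any of its descendants is conditioned on, so the collider stays closed — the path is blocked at W6.
Path 2: W4 ← W0 → W3 ← W1 → W5
  W0 is a fork here and W0 is conditioned on, so the path is blocked at W0.
Path 3: W4 → W7 ← W3 ← W1 → W5
  W3 is a chain here and W3 is conditioned on, so the path is blocked at W3.
Path 4: W4 ← W3 ← W1 → W5
  W3 is a chain here and W3 is conditioned on, so the path is blocked at W3.
Path 5: W4 ← W1 → W5
  W1 is a fork here and W1 is conditioned on, so the path is blocked at W1.
Path 6: W4 ← W2 → W7 ← W3 ← W1 → W5
  W3 is a chain here and W3 is conditioned on, so the path is blocked at W3.
All paths are blocked; W4 ⊥ W5 | {W0, W1, W3, W7} holds.

Yes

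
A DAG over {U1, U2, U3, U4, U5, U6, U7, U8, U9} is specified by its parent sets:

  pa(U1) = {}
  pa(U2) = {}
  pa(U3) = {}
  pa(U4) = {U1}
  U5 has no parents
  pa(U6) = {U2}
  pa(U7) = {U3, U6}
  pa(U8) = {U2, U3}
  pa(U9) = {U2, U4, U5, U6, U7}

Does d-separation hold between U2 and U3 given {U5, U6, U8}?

Enumerating the 5 paths from U2 to U3 and testing each for blocking by {U5, U6, U8}:
Path 1: U2 → U9 ← U6 → U7 ← U3
  U9 is a collider here and neither U9 nor any of its descendants is conditioned on, so the collider stays closed — the path is blocked at U9.
Path 2: U2 → U9 ← U7 ← U3
  U9 is a collider here and neither U9 nor any of its descendants is conditioned on, so the collider stays closed — the path is blocked at U9.
Path 3: U2 → U8 ← U3
  U8 is a collider and U8 is conditioned on, which opens it — no node blocks this path, so it is active.
Path 4: U2 → U6 → U9 ← U7 ← U3
  U6 is a chain here and U6 is conditioned on, so the path is blocked at U6.
Path 5: U2 → U6 → U7 ← U3
  U6 is a chain here and U6 is conditioned on, so the path is blocked at U6.
At least one path is unblocked, so d-separation fails.

No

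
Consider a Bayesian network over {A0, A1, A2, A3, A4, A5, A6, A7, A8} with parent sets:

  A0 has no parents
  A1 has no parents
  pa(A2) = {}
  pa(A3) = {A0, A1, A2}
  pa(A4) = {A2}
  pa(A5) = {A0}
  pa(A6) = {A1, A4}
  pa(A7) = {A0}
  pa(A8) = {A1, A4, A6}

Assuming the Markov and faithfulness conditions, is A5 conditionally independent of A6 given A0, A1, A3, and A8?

Yes — A5 and A6 are d-separated given {A0, A1, A3, A8}.

Enumerating the 6 paths from A5 to A6 and testing each for blocking by {A0, A1, A3, A8}:
Path 1: A5 ← A0 → A3 ← A1 → A8 ← A6
  A0 is a fork here and A0 is conditioned on, so the path is blocked at A0.
Path 2: A5 ← A0 → A3 ← A1 → A8 ← A4 → A6
  A0 is a fork here and A0 is conditioned on, so the path is blocked at A0.
Path 3: A5 ← A0 → A3 ← A1 → A6
  A0 is a fork here and A0 is conditioned on, so the path is blocked at A0.
Path 4: A5 ← A0 → A3 ← A2 → A4 → A8 ← A6
  A0 is a fork here and A0 is conditioned on, so the path is blocked at A0.
Path 5: A5 ← A0 → A3 ← A2 → A4 → A8 ← A1 → A6
  A0 is a fork here and A0 is conditioned on, so the path is blocked at A0.
Path 6: A5 ← A0 → A3 ← A2 → A4 → A6
  A0 is a fork here and A0 is conditioned on, so the path is blocked at A0.
All paths are blocked; A5 ⊥ A6 | {A0, A1, A3, A8} holds.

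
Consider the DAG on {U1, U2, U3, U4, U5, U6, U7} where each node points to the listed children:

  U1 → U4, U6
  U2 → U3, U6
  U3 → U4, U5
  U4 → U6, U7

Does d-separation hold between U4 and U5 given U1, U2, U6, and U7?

No

Enumerating the 3 paths from U4 to U5 and testing each for blocking by {U1, U2, U6, U7}:
Path 1: U4 ← U3 → U5
  U3 is a fork and U3 is not conditioned on — no node blocks this path, so it is active.
Path 2: U4 → U6 ← U2 → U3 → U5
  U2 is a fork here and U2 is conditioned on, so the path is blocked at U2.
Path 3: U4 ← U1 → U6 ← U2 → U3 → U5
  U1 is a fork here and U1 is conditioned on, so the path is blocked at U1.
At least one path is unblocked, so d-separation fails.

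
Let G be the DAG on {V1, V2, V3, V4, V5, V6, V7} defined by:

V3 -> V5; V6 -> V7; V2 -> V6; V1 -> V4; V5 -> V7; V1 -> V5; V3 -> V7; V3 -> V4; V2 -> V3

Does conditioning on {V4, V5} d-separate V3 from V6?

We examine all 4 paths between V3 and V6:
  1. V3 ← V2 → V6 — V2:fork[open] ⇒ active
  2. V3 → V5 → V7 ← V6 — V5:chain[blocks]; V7:collider[blocks] ⇒ blocked
  3. V3 → V7 ← V6 — V7:collider[blocks] ⇒ blocked
  4. V3 → V4 ← V1 → V5 → V7 ← V6 — V4:collider[open]; V1:fork[open]; V5:chain[blocks]; V7:collider[blocks] ⇒ blocked
At least one path is unblocked, so d-separation fails.

No — V3 and V6 are not d-separated given {V4, V5}.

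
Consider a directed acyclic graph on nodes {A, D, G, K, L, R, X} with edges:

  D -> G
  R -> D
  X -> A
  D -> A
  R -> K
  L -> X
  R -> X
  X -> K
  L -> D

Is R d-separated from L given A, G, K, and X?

There are 6 undirected paths between R and L; checking each against the conditioning set {A, G, K, X}:
  1. R → X → A ← D ← L — X:chain[blocks]; A:collider[open]; D:chain[open] ⇒ blocked
  2. R → X ← L — X:collider[open] ⇒ active
  3. R → D → A ← X ← L — D:chain[open]; A:collider[open]; X:chain[blocks] ⇒ blocked
  4. R → D ← L — D:collider[open] ⇒ active
  5. R → K ← X → A ← D ← L — K:collider[open]; X:fork[blocks]; A:collider[open]; D:chain[open] ⇒ blocked
  6. R → K ← X ← L — K:collider[open]; X:chain[blocks] ⇒ blocked
At least one path is unblocked, so d-separation fails.

No — R and L are not d-separated given {A, G, K, X}.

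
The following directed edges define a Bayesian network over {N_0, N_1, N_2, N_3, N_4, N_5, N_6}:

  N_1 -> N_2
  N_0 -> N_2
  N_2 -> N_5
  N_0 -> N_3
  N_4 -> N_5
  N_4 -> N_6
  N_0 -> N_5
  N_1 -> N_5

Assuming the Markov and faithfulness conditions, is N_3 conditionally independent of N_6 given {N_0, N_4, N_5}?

3 paths connect N_3 and N_6; each must be blocked for d-separation to hold:
Path 1: N_3 ← N_0 → N_5 ← N_4 → N_6
  N_0 is a fork here and N_0 is conditioned on, so the path is blocked at N_0.
Path 2: N_3 ← N_0 → N_2 → N_5 ← N_4 → N_6
  N_0 is a fork here and N_0 is conditioned on, so the path is blocked at N_0.
Path 3: N_3 ← N_0 → N_2 ← N_1 → N_5 ← N_4 → N_6
  N_0 is a fork here and N_0 is conditioned on, so the path is blocked at N_0.
All paths are blocked; N_3 ⊥ N_6 | {N_0, N_4, N_5} holds.

Yes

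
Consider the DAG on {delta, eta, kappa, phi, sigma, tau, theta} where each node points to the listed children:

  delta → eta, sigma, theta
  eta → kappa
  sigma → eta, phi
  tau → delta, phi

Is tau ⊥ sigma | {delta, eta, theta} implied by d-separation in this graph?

Yes

There are 3 undirected paths between tau and sigma; checking each against the conditioning set {delta, eta, theta}:
Path 1: tau → phi ← sigma
  phi is a collider here and neither phi nor any of its descendants is conditioned on, so the collider stays closed — the path is blocked at phi.
Path 2: tau → delta → sigma
  delta is a chain here and delta is conditioned on, so the path is blocked at delta.
Path 3: tau → delta → eta ← sigma
  delta is a chain here and delta is conditioned on, so the path is blocked at delta.
Every path is blocked, so tau and sigma are d-separated given {delta, eta, theta}.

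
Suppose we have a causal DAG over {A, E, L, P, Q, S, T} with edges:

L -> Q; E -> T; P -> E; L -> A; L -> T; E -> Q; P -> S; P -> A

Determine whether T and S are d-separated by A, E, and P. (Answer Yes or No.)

We examine all 4 paths between T and S:
  1. T ← L → A ← P → S — L:fork[open]; A:collider[open]; P:fork[blocks] ⇒ blocked
  2. T ← L → Q ← E ← P → S — L:fork[open]; Q:collider[blocks]; E:chain[blocks]; P:fork[blocks] ⇒ blocked
  3. T ← E ← P → S — E:chain[blocks]; P:fork[blocks] ⇒ blocked
  4. T ← E → Q ← L → A ← P → S — E:fork[blocks]; Q:collider[blocks]; L:fork[open]; A:collider[open]; P:fork[blocks] ⇒ blocked
All paths are blocked; T ⊥ S | {A, E, P} holds.

Yes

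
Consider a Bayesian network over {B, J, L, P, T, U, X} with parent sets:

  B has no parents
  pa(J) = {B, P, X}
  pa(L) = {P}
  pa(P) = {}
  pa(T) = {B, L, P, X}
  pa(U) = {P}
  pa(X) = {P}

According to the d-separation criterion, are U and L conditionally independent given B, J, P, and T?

6 paths connect U and L; each must be blocked for d-separation to hold:
  1. U ← P → J ← B → T ← L — P:fork[blocks]; J:collider[open]; B:fork[blocks]; T:collider[open] ⇒ blocked
  2. U ← P → J ← X → T ← L — P:fork[blocks]; J:collider[open]; X:fork[open]; T:collider[open] ⇒ blocked
  3. U ← P → L — P:fork[blocks] ⇒ blocked
  4. U ← P → X → J ← B → T ← L — P:fork[blocks]; X:chain[open]; J:collider[open]; B:fork[blocks]; T:collider[open] ⇒ blocked
  5. U ← P → X → T ← L — P:fork[blocks]; X:chain[open]; T:collider[open] ⇒ blocked
  6. U ← P → T ← L — P:fork[blocks]; T:collider[open] ⇒ blocked
All paths are blocked; U ⊥ L | {B, J, P, T} holds.

Yes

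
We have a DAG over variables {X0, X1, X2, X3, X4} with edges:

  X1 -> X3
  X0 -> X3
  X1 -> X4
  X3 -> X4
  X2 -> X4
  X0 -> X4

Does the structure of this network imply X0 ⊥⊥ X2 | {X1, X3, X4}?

3 paths connect X0 and X2; each must be blocked for d-separation to hold:
Path 1: X0 → X3 → X4 ← X2
  X3 is a chain here and X3 is conditioned on, so the path is blocked at X3.
Path 2: X0 → X3 ← X1 → X4 ← X2
  X1 is a fork here and X1 is conditioned on, so the path is blocked at X1.
Path 3: X0 → X4 ← X2
  X4 is a collider and X4 is conditioned on, which opens it — no node blocks this path, so it is active.
Because an active path exists, X0 and X2 are not d-separated.

No — X0 and X2 are not d-separated given {X1, X3, X4}.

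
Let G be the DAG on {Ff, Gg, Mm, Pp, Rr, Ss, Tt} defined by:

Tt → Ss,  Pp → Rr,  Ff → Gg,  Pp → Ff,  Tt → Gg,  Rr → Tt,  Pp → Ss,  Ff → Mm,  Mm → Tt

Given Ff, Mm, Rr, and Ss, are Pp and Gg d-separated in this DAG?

6 paths connect Pp and Gg; each must be blocked for d-separation to hold:
  1. Pp → Rr → Tt ← Mm ← Ff → Gg — Rr:chain[blocks]; Tt:collider[open]; Mm:chain[blocks]; Ff:fork[blocks] ⇒ blocked
  2. Pp → Rr → Tt → Gg — Rr:chain[blocks]; Tt:chain[open] ⇒ blocked
  3. Pp → Ff → Mm → Tt → Gg — Ff:chain[blocks]; Mm:chain[blocks]; Tt:chain[open] ⇒ blocked
  4. Pp → Ff → Gg — Ff:chain[blocks] ⇒ blocked
  5. Pp → Ss ← Tt ← Mm ← Ff → Gg — Ss:collider[open]; Tt:chain[open]; Mm:chain[blocks]; Ff:fork[blocks] ⇒ blocked
  6. Pp → Ss ← Tt → Gg — Ss:collider[open]; Tt:fork[open] ⇒ active
Since the path Pp → Ss ← Tt → Gg is active, Pp and Gg are not d-separated given {Ff, Mm, Rr, Ss}.

No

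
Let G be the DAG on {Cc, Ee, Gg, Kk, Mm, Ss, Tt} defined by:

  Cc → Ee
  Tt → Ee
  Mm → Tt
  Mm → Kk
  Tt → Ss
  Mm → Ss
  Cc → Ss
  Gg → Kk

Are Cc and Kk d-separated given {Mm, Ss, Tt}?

Yes

We examine all 4 paths between Cc and Kk:
  1. Cc → Ee ← Tt → Ss ← Mm → Kk — Ee:collider[blocks]; Tt:fork[blocks]; Ss:collider[open]; Mm:fork[blocks] ⇒ blocked
  2. Cc → Ee ← Tt ← Mm → Kk — Ee:collider[blocks]; Tt:chain[blocks]; Mm:fork[blocks] ⇒ blocked
  3. Cc → Ss ← Mm → Kk — Ss:collider[open]; Mm:fork[blocks] ⇒ blocked
  4. Cc → Ss ← Tt ← Mm → Kk — Ss:collider[open]; Tt:chain[blocks]; Mm:fork[blocks] ⇒ blocked
Since every path is blocked, d-separation holds.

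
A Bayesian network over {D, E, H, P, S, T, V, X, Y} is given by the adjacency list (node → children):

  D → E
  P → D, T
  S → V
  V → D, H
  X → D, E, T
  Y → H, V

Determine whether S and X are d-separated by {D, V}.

Yes — S and X are d-separated given {D, V}.

3 paths connect S and X; each must be blocked for d-separation to hold:
Path 1: S → V → D ← X
  V is a chain here and V is conditioned on, so the path is blocked at V.
Path 2: S → V → D ← P → T ← X
  V is a chain here and V is conditioned on, so the path is blocked at V.
Path 3: S → V → D → E ← X
  V is a chain here and V is conditioned on, so the path is blocked at V.
Every path is blocked, so S and X are d-separated given {D, V}.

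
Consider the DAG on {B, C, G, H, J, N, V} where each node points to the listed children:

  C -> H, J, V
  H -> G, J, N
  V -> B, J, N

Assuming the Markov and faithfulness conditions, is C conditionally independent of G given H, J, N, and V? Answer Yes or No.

5 paths connect C and G; each must be blocked for d-separation to hold:
  1. C → J ← V → N ← H → G — J:collider[open]; V:fork[blocks]; N:collider[open]; H:fork[blocks] ⇒ blocked
  2. C → J ← H → G — J:collider[open]; H:fork[blocks] ⇒ blocked
  3. C → V → J ← H → G — V:chain[blocks]; J:collider[open]; H:fork[blocks] ⇒ blocked
  4. C → V → N ← H → G — V:chain[blocks]; N:collider[open]; H:fork[blocks] ⇒ blocked
  5. C → H → G — H:chain[blocks] ⇒ blocked
Every path is blocked, so C and G are d-separated given {H, J, N, V}.

Yes — C and G are d-separated given {H, J, N, V}.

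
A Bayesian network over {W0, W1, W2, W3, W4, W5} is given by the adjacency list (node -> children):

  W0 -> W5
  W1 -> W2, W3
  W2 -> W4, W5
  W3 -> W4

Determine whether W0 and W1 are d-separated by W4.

Enumerating the 2 paths from W0 to W1 and testing each for blocking by {W4}:
Path 1: W0 → W5 ← W2 → W4 ← W3 ← W1
  W5 is a collider here and neither W5 nor any of its descendants is conditioned on, so the collider stays closed — the path is blocked at W5.
Path 2: W0 → W5 ← W2 ← W1
  W5 is a collider here and neither W5 nor any of its descendants is conditioned on, so the collider stays closed — the path is blocked at W5.
Since every path is blocked, d-separation holds.

Yes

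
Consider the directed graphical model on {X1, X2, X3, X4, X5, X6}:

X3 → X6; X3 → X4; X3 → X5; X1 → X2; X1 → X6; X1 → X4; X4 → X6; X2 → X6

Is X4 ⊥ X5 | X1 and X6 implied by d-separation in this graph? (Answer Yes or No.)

No

Enumerating the 4 paths from X4 to X5 and testing each for blocking by {X1, X6}:
Path 1: X4 → X6 ← X3 → X5
  X6 is a collider and X6 is conditioned on, which opens it; X3 is a fork and X3 is not conditioned on — no node blocks this path, so it is active.
Path 2: X4 ← X3 → X5
  X3 is a fork and X3 is not conditioned on — no node blocks this path, so it is active.
Path 3: X4 ← X1 → X2 → X6 ← X3 → X5
  X1 is a fork here and X1 is conditioned on, so the path is blocked at X1.
Path 4: X4 ← X1 → X6 ← X3 → X5
  X1 is a fork here and X1 is conditioned on, so the path is blocked at X1.
Because an active path exists, X4 and X5 are not d-separated.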